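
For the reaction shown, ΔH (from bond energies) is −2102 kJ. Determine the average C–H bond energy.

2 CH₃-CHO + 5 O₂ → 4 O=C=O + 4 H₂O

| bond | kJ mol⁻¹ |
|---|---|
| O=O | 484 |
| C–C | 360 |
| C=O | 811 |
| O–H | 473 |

Let D be the C–H bond energy.
Σ(broken) = 2×360 + 8×D + 2×811 + 5×484 = 4762 + 8D
Σ(formed) = 8×811 + 8×473 = 10272
ΔH = Σ(broken) − Σ(formed) = (4762 + 8D) − (10272) = −5510 + 8D
Setting this equal to −2102 kJ gives 8D = 3408, so D = 426 kJ/mol.

D(C–H) ≈ 426 kJ/mol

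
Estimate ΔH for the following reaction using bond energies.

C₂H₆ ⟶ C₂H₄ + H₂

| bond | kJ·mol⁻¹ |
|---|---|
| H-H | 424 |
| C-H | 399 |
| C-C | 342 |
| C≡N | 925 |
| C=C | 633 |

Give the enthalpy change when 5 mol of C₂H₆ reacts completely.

Bonds broken (reactants):
  C-C: 1 × 342 = 342
  C-H: 6 × 399 = 2394
  Σ(broken) = 2736 kJ
Bonds formed (products):
  C-H: 4 × 399 = 1596
  C=C: 1 × 633 = 633
  H-H: 1 × 424 = 424
  Σ(formed) = 2653 kJ
ΔH = Σ(broken) − Σ(formed) = 2736 − 2653 = +83 kJ
For 5× the reaction as written: 5 × (+83) = +415 kJ

ΔH = +415 kJ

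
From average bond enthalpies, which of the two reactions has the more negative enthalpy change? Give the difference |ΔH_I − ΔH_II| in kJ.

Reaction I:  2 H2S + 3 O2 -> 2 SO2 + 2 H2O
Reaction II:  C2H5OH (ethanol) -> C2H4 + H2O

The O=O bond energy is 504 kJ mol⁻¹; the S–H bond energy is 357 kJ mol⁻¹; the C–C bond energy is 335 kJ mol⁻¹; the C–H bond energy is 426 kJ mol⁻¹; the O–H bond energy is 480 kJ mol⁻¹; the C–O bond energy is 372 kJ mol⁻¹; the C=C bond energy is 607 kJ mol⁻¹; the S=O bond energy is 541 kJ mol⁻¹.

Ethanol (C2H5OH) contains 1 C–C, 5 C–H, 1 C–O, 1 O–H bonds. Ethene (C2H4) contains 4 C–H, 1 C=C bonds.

Reaction I, by 1190 kJ

Reaction I:
  Bonds broken (reactants):
    O=O: 3 × 504 = 1512
    S–H: 4 × 357 = 1428
    Σ(broken) = 2940 kJ
  Bonds formed (products):
    O–H: 4 × 480 = 1920
    S=O: 4 × 541 = 2164
    Σ(formed) = 4084 kJ
  ΔH_I = 2940 − 4084 = −1144 kJ
Reaction II:
  Bonds broken (reactants):
    C–C: 1 × 335 = 335
    C–H: 5 × 426 = 2130
    C–O: 1 × 372 = 372
    O–H: 1 × 480 = 480
    Σ(broken) = 3317 kJ
  Bonds formed (products):
    C–H: 4 × 426 = 1704
    C=C: 1 × 607 = 607
    O–H: 2 × 480 = 960
    Σ(formed) = 3271 kJ
  ΔH_II = 3317 − 3271 = +46 kJ
ΔH_I − ΔH_II = −1190 kJ, so reaction I has the more negative ΔH; |ΔH_I − ΔH_II| = 1190 kJ.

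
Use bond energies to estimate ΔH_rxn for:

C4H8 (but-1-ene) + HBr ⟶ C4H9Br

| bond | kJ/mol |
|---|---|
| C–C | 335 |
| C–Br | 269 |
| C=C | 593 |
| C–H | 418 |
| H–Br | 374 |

Bonds broken (reactants):
  C–C: 2 × 335 = 670
  C–H: 8 × 418 = 3344
  C=C: 1 × 593 = 593
  H–Br: 1 × 374 = 374
  Σ(broken) = 4981 kJ
Bonds formed (products):
  C–Br: 1 × 269 = 269
  C–C: 3 × 335 = 1005
  C–H: 9 × 418 = 3762
  Σ(formed) = 5036 kJ
ΔH = Σ(broken) − Σ(formed) = 4981 − 5036 = −55 kJ

ΔH ≈ −55 kJ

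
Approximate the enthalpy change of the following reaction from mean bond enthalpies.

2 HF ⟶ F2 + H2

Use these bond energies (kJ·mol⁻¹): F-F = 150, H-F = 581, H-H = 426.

ΔH ≈ +586 kJ

Bonds broken (reactants):
  H-F: 2 × 581 = 1162
  Σ(broken) = 1162 kJ
Bonds formed (products):
  F-F: 1 × 150 = 150
  H-H: 1 × 426 = 426
  Σ(formed) = 576 kJ
ΔH = Σ(broken) − Σ(formed) = 1162 − 576 = +586 kJ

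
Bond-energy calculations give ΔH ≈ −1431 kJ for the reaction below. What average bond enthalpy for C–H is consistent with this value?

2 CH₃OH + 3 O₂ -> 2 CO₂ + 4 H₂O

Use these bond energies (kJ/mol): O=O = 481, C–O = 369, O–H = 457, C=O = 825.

D(C–H) ≈ 405 kJ/mol

Let D be the C–H bond energy.
Σ(broken) = 6×D + 2×369 + 2×457 + 3×481 = 3095 + 6D
Σ(formed) = 4×825 + 8×457 = 6956
ΔH = Σ(broken) − Σ(formed) = (3095 + 6D) − (6956) = −3861 + 6D
Setting this equal to −1431 kJ gives 6D = 2430, so D = 405 kJ/mol.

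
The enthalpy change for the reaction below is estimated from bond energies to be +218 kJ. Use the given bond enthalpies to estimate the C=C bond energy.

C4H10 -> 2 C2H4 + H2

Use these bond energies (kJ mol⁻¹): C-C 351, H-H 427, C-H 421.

Let D be the C=C bond energy.
Σ(broken) = 3×351 + 10×421 = 5263
Σ(formed) = 8×421 + 2×D + 1×427 = 3795 + 2D
ΔH = Σ(broken) − Σ(formed) = (5263) − (3795 + 2D) = +1468 − 2D
Setting this equal to +218 kJ gives 2D = 1250, so D = 625 kJ/mol.

D(C=C) ≈ 625 kJ/mol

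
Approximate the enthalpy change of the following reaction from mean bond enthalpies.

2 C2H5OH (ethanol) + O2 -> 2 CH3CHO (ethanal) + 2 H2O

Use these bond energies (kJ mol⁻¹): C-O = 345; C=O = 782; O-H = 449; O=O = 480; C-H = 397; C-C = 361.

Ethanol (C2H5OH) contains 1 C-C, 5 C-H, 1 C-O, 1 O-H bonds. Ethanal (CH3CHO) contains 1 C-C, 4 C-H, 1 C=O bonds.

Bonds broken (reactants):
  C-C: 2 × 361 = 722
  C-H: 10 × 397 = 3970
  C-O: 2 × 345 = 690
  O-H: 2 × 449 = 898
  O=O: 1 × 480 = 480
  Σ(broken) = 6760 kJ
Bonds formed (products):
  C-C: 2 × 361 = 722
  C-H: 8 × 397 = 3176
  C=O: 2 × 782 = 1564
  O-H: 4 × 449 = 1796
  Σ(formed) = 7258 kJ
ΔH = Σ(broken) − Σ(formed) = 6760 − 7258 = −498 kJ

ΔH ≈ −498 kJ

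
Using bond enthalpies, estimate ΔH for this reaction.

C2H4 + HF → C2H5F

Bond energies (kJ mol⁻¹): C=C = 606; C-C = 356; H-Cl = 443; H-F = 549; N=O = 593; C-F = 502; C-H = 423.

Bonds broken (reactants):
  C-H: 4 × 423 = 1692
  C=C: 1 × 606 = 606
  H-F: 1 × 549 = 549
  Σ(broken) = 2847 kJ
Bonds formed (products):
  C-C: 1 × 356 = 356
  C-F: 1 × 502 = 502
  C-H: 5 × 423 = 2115
  Σ(formed) = 2973 kJ
ΔH = Σ(broken) − Σ(formed) = 2847 − 2973 = −126 kJ

ΔH ≈ −126 kJ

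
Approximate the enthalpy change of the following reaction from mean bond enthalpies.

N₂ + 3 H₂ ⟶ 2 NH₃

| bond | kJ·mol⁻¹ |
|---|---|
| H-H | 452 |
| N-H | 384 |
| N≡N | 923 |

ΔH ≈ −25 kJ

Bonds broken (reactants):
  H-H: 3 × 452 = 1356
  N≡N: 1 × 923 = 923
  Σ(broken) = 2279 kJ
Bonds formed (products):
  N-H: 6 × 384 = 2304
  Σ(formed) = 2304 kJ
ΔH = Σ(broken) − Σ(formed) = 2279 − 2304 = −25 kJ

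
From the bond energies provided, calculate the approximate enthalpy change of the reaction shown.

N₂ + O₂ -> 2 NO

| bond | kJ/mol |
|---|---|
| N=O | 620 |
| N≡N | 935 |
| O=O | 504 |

ΔH ≈ +199 kJ

Bonds broken (reactants):
  N≡N: 1 × 935 = 935
  O=O: 1 × 504 = 504
  Σ(broken) = 1439 kJ
Bonds formed (products):
  N=O: 2 × 620 = 1240
  Σ(formed) = 1240 kJ
ΔH = Σ(broken) − Σ(formed) = 1439 − 1240 = +199 kJ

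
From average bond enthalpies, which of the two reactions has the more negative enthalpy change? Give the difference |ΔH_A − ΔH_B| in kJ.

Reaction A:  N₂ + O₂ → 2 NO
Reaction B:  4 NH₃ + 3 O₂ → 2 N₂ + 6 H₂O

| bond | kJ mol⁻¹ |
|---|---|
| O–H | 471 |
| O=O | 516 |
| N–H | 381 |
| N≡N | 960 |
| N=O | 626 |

Reaction A:
  Bonds broken (reactants):
    N≡N: 1 × 960 = 960
    O=O: 1 × 516 = 516
    Σ(broken) = 1476 kJ
  Bonds formed (products):
    N=O: 2 × 626 = 1252
    Σ(formed) = 1252 kJ
  ΔH_A = 1476 − 1252 = +224 kJ
Reaction B:
  Bonds broken (reactants):
    N–H: 12 × 381 = 4572
    O=O: 3 × 516 = 1548
    Σ(broken) = 6120 kJ
  Bonds formed (products):
    N≡N: 2 × 960 = 1920
    O–H: 12 × 471 = 5652
    Σ(formed) = 7572 kJ
  ΔH_B = 6120 − 7572 = −1452 kJ
ΔH_A − ΔH_B = +1676 kJ, so reaction B has the more negative ΔH; |ΔH_A − ΔH_B| = 1676 kJ.

Reaction B, by 1676 kJ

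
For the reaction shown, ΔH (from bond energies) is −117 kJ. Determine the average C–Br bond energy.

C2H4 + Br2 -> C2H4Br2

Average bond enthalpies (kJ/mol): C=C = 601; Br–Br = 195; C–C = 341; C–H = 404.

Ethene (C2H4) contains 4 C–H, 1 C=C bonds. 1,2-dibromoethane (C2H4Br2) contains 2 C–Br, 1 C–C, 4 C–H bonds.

D(C–Br) ≈ 286 kJ/mol

Let D be the C–Br bond energy.
Σ(broken) = 1×195 + 4×404 + 1×601 = 2412
Σ(formed) = 2×D + 1×341 + 4×404 = 1957 + 2D
ΔH = Σ(broken) − Σ(formed) = (2412) − (1957 + 2D) = +455 − 2D
Setting this equal to −117 kJ gives 2D = 572, so D = 286 kJ/mol.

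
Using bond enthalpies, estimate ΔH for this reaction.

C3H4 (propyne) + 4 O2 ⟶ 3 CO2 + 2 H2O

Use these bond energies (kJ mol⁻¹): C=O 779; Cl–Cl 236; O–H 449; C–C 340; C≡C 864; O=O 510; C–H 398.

Bonds broken (reactants):
  C≡C: 1 × 864 = 864
  C–C: 1 × 340 = 340
  C–H: 4 × 398 = 1592
  O=O: 4 × 510 = 2040
  Σ(broken) = 4836 kJ
Bonds formed (products):
  C=O: 6 × 779 = 4674
  O–H: 4 × 449 = 1796
  Σ(formed) = 6470 kJ
ΔH = Σ(broken) − Σ(formed) = 4836 − 6470 = −1634 kJ

ΔH ≈ −1634 kJ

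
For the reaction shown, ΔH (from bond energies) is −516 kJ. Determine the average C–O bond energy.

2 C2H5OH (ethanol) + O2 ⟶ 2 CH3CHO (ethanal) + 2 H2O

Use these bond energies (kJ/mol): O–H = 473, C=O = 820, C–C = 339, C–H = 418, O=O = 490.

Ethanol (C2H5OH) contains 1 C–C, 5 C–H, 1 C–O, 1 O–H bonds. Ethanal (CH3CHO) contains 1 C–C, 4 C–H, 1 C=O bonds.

Let D be the C–O bond energy.
Σ(broken) = 2×339 + 10×418 + 2×D + 2×473 + 1×490 = 6294 + 2D
Σ(formed) = 2×339 + 8×418 + 2×820 + 4×473 = 7554
ΔH = Σ(broken) − Σ(formed) = (6294 + 2D) − (7554) = −1260 + 2D
Setting this equal to −516 kJ gives 2D = 744, so D = 372 kJ/mol.

D(C–O) ≈ 372 kJ/mol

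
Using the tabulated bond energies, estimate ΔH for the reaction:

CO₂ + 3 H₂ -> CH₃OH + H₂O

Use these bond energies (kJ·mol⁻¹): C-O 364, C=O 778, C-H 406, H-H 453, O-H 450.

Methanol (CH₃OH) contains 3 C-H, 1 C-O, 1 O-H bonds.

Bonds broken (reactants):
  C=O: 2 × 778 = 1556
  H-H: 3 × 453 = 1359
  Σ(broken) = 2915 kJ
Bonds formed (products):
  C-H: 3 × 406 = 1218
  C-O: 1 × 364 = 364
  O-H: 3 × 450 = 1350
  Σ(formed) = 2932 kJ
ΔH = Σ(broken) − Σ(formed) = 2915 − 2932 = −17 kJ

ΔH ≈ −17 kJ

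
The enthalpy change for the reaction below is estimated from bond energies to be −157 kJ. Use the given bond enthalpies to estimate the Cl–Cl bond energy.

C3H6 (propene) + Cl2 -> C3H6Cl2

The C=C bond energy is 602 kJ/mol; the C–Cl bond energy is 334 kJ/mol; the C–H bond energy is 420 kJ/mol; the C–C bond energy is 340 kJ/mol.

Let D be the Cl–Cl bond energy.
Σ(broken) = 1×340 + 6×420 + 1×602 + 1×D = 3462 + D
Σ(formed) = 2×340 + 2×334 + 6×420 = 3868
ΔH = Σ(broken) − Σ(formed) = (3462 + D) − (3868) = −406 + D
Setting this equal to −157 kJ gives D = 249 kJ/mol.

D(Cl–Cl) ≈ 249 kJ/mol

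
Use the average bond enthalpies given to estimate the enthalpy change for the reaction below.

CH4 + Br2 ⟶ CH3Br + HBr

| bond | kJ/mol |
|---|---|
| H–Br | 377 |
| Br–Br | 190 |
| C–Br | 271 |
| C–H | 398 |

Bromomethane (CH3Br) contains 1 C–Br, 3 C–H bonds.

ΔH ≈ −60 kJ

Bonds broken (reactants):
  Br–Br: 1 × 190 = 190
  C–H: 4 × 398 = 1592
  Σ(broken) = 1782 kJ
Bonds formed (products):
  C–Br: 1 × 271 = 271
  C–H: 3 × 398 = 1194
  H–Br: 1 × 377 = 377
  Σ(formed) = 1842 kJ
ΔH = Σ(broken) − Σ(formed) = 1782 − 1842 = −60 kJ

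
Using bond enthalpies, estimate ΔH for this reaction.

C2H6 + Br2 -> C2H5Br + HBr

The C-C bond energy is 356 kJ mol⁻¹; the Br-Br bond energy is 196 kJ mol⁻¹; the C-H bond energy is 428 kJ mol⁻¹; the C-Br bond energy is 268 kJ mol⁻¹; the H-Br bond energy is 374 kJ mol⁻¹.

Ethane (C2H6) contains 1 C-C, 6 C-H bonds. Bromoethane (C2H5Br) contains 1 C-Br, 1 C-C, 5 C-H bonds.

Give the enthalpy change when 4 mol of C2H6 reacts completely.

ΔH = −72 kJ

Bonds broken (reactants):
  Br-Br: 1 × 196 = 196
  C-C: 1 × 356 = 356
  C-H: 6 × 428 = 2568
  Σ(broken) = 3120 kJ
Bonds formed (products):
  C-Br: 1 × 268 = 268
  C-C: 1 × 356 = 356
  C-H: 5 × 428 = 2140
  H-Br: 1 × 374 = 374
  Σ(formed) = 3138 kJ
ΔH = Σ(broken) − Σ(formed) = 3120 − 3138 = −18 kJ
For 4× the reaction as written: 4 × (−18) = −72 kJ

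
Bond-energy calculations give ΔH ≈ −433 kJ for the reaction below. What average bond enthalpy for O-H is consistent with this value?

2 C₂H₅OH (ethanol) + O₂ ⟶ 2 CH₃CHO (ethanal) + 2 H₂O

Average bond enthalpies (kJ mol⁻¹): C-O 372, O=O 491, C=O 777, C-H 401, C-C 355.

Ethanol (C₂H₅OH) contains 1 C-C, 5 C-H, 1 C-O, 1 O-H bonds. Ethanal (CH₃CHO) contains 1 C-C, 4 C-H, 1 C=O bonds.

Let D be the O-H bond energy.
Σ(broken) = 2×355 + 10×401 + 2×372 + 2×D + 1×491 = 5955 + 2D
Σ(formed) = 2×355 + 8×401 + 2×777 + 4×D = 5472 + 4D
ΔH = Σ(broken) − Σ(formed) = (5955 + 2D) − (5472 + 4D) = +483 − 2D
Setting this equal to −433 kJ gives 2D = 916, so D = 458 kJ/mol.

D(O-H) ≈ 458 kJ/mol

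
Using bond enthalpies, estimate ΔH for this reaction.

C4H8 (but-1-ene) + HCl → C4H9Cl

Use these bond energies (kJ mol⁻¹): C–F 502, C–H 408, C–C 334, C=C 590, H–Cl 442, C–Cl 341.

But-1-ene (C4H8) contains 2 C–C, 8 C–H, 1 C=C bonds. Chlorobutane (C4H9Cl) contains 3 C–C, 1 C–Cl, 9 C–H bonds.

ΔH ≈ −51 kJ

Bonds broken (reactants):
  C–C: 2 × 334 = 668
  C–H: 8 × 408 = 3264
  C=C: 1 × 590 = 590
  H–Cl: 1 × 442 = 442
  Σ(broken) = 4964 kJ
Bonds formed (products):
  C–C: 3 × 334 = 1002
  C–Cl: 1 × 341 = 341
  C–H: 9 × 408 = 3672
  Σ(formed) = 5015 kJ
ΔH = Σ(broken) − Σ(formed) = 4964 − 5015 = −51 kJ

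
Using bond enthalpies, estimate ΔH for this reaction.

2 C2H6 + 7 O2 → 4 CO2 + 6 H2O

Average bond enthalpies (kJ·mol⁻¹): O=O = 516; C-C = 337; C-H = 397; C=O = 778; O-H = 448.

Bonds broken (reactants):
  C-C: 2 × 337 = 674
  C-H: 12 × 397 = 4764
  O=O: 7 × 516 = 3612
  Σ(broken) = 9050 kJ
Bonds formed (products):
  C=O: 8 × 778 = 6224
  O-H: 12 × 448 = 5376
  Σ(formed) = 11600 kJ
ΔH = Σ(broken) − Σ(formed) = 9050 − 11600 = −2550 kJ

ΔH ≈ −2550 kJ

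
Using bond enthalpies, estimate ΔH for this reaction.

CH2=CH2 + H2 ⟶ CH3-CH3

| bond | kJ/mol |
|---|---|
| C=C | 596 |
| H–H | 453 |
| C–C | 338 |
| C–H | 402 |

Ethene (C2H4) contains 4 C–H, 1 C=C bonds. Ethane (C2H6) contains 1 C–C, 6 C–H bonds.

Bonds broken (reactants):
  C–H: 4 × 402 = 1608
  C=C: 1 × 596 = 596
  H–H: 1 × 453 = 453
  Σ(broken) = 2657 kJ
Bonds formed (products):
  C–C: 1 × 338 = 338
  C–H: 6 × 402 = 2412
  Σ(formed) = 2750 kJ
ΔH = Σ(broken) − Σ(formed) = 2657 − 2750 = −93 kJ

ΔH ≈ −93 kJ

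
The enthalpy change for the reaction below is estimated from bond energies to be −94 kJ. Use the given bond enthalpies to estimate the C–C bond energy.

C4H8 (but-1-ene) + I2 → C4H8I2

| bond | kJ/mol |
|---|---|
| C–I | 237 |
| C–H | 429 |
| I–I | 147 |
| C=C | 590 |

Let D be the C–C bond energy.
Σ(broken) = 2×D + 8×429 + 1×590 + 1×147 = 4169 + 2D
Σ(formed) = 3×D + 8×429 + 2×237 = 3906 + 3D
ΔH = Σ(broken) − Σ(formed) = (4169 + 2D) − (3906 + 3D) = +263 − D
Setting this equal to −94 kJ gives D = 357 kJ/mol.

D(C–C) ≈ 357 kJ/mol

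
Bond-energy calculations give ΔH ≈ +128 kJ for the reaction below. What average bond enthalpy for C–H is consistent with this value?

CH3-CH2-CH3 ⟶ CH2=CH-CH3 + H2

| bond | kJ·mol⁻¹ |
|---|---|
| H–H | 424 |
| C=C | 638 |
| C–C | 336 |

Let D be the C–H bond energy.
Σ(broken) = 2×336 + 8×D = 672 + 8D
Σ(formed) = 1×336 + 6×D + 1×638 + 1×424 = 1398 + 6D
ΔH = Σ(broken) − Σ(formed) = (672 + 8D) − (1398 + 6D) = −726 + 2D
Setting this equal to +128 kJ gives 2D = 854, so D = 427 kJ/mol.

D(C–H) ≈ 427 kJ/mol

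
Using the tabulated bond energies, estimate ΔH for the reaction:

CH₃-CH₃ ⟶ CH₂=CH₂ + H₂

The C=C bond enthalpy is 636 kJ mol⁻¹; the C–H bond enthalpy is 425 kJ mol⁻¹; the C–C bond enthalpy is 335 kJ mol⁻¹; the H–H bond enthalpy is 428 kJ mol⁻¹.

ΔH ≈ +121 kJ

Bonds broken (reactants):
  C–C: 1 × 335 = 335
  C–H: 6 × 425 = 2550
  Σ(broken) = 2885 kJ
Bonds formed (products):
  C–H: 4 × 425 = 1700
  C=C: 1 × 636 = 636
  H–H: 1 × 428 = 428
  Σ(formed) = 2764 kJ
ΔH = Σ(broken) − Σ(formed) = 2885 − 2764 = +121 kJ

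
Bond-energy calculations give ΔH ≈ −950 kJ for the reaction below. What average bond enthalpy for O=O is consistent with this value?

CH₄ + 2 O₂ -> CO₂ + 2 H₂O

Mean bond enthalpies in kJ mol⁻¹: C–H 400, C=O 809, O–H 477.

D(O=O) ≈ 488 kJ/mol

Let D be the O=O bond energy.
Σ(broken) = 4×400 + 2×D = 1600 + 2D
Σ(formed) = 2×809 + 4×477 = 3526
ΔH = Σ(broken) − Σ(formed) = (1600 + 2D) − (3526) = −1926 + 2D
Setting this equal to −950 kJ gives 2D = 976, so D = 488 kJ/mol.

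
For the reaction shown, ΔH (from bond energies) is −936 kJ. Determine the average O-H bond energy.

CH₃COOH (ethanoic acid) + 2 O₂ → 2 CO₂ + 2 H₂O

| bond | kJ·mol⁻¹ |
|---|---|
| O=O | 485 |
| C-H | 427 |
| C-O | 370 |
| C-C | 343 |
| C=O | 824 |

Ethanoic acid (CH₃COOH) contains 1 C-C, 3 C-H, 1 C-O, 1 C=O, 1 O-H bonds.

D(O-H) ≈ 476 kJ/mol

Let D be the O-H bond energy.
Σ(broken) = 1×343 + 3×427 + 1×370 + 1×824 + 1×D + 2×485 = 3788 + D
Σ(formed) = 4×824 + 4×D = 3296 + 4D
ΔH = Σ(broken) − Σ(formed) = (3788 + D) − (3296 + 4D) = +492 − 3D
Setting this equal to −936 kJ gives 3D = 1428, so D = 476 kJ/mol.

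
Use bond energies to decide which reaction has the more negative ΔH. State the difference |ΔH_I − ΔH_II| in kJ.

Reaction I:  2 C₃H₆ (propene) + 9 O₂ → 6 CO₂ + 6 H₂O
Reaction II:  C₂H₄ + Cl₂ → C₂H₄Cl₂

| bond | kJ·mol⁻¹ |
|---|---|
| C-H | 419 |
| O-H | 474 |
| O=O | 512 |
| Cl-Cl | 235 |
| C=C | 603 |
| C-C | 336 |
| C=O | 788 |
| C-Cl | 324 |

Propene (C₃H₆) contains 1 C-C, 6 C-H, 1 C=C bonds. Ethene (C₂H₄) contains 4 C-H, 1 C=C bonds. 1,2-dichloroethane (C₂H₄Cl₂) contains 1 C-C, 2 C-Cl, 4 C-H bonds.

Reaction I:
  Bonds broken (reactants):
    C-C: 2 × 336 = 672
    C-H: 12 × 419 = 5028
    C=C: 2 × 603 = 1206
    O=O: 9 × 512 = 4608
    Σ(broken) = 11514 kJ
  Bonds formed (products):
    C=O: 12 × 788 = 9456
    O-H: 12 × 474 = 5688
    Σ(formed) = 15144 kJ
  ΔH_I = 11514 − 15144 = −3630 kJ
Reaction II:
  Bonds broken (reactants):
    C-H: 4 × 419 = 1676
    C=C: 1 × 603 = 603
    Cl-Cl: 1 × 235 = 235
    Σ(broken) = 2514 kJ
  Bonds formed (products):
    C-C: 1 × 336 = 336
    C-Cl: 2 × 324 = 648
    C-H: 4 × 419 = 1676
    Σ(formed) = 2660 kJ
  ΔH_II = 2514 − 2660 = −146 kJ
ΔH_I − ΔH_II = −3484 kJ, so reaction I has the more negative ΔH; |ΔH_I − ΔH_II| = 3484 kJ.

Reaction I, by 3484 kJ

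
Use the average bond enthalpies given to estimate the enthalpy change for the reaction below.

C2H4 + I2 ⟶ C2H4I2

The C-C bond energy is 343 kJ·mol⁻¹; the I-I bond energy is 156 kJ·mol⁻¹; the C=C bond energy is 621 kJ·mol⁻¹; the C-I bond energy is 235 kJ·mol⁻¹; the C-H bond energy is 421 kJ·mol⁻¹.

ΔH ≈ −36 kJ

Bonds broken (reactants):
  C-H: 4 × 421 = 1684
  C=C: 1 × 621 = 621
  I-I: 1 × 156 = 156
  Σ(broken) = 2461 kJ
Bonds formed (products):
  C-C: 1 × 343 = 343
  C-H: 4 × 421 = 1684
  C-I: 2 × 235 = 470
  Σ(formed) = 2497 kJ
ΔH = Σ(broken) − Σ(formed) = 2461 − 2497 = −36 kJ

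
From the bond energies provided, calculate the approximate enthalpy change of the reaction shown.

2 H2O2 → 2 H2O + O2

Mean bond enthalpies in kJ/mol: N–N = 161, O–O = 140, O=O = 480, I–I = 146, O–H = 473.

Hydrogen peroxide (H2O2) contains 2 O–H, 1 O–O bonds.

ΔH ≈ −200 kJ

Bonds broken (reactants):
  O–H: 4 × 473 = 1892
  O–O: 2 × 140 = 280
  Σ(broken) = 2172 kJ
Bonds formed (products):
  O–H: 4 × 473 = 1892
  O=O: 1 × 480 = 480
  Σ(formed) = 2372 kJ
ΔH = Σ(broken) − Σ(formed) = 2172 − 2372 = −200 kJ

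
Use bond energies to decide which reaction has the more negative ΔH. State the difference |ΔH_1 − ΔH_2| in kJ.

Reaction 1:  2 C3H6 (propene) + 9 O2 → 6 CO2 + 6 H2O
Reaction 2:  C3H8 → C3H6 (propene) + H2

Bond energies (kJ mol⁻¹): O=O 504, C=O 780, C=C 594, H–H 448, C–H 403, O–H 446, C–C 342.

Reaction 1, by 3574 kJ

Reaction 1:
  Bonds broken (reactants):
    C–C: 2 × 342 = 684
    C–H: 12 × 403 = 4836
    C=C: 2 × 594 = 1188
    O=O: 9 × 504 = 4536
    Σ(broken) = 11244 kJ
  Bonds formed (products):
    C=O: 12 × 780 = 9360
    O–H: 12 × 446 = 5352
    Σ(formed) = 14712 kJ
  ΔH_1 = 11244 − 14712 = −3468 kJ
Reaction 2:
  Bonds broken (reactants):
    C–C: 2 × 342 = 684
    C–H: 8 × 403 = 3224
    Σ(broken) = 3908 kJ
  Bonds formed (products):
    C–C: 1 × 342 = 342
    C–H: 6 × 403 = 2418
    C=C: 1 × 594 = 594
    H–H: 1 × 448 = 448
    Σ(formed) = 3802 kJ
  ΔH_2 = 3908 − 3802 = +106 kJ
ΔH_1 − ΔH_2 = −3574 kJ, so reaction 1 has the more negative ΔH; |ΔH_1 − ΔH_2| = 3574 kJ.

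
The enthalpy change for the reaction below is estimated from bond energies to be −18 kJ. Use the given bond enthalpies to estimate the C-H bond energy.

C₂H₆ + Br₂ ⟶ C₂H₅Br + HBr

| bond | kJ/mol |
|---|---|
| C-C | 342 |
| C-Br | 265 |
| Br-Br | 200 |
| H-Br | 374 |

Let D be the C-H bond energy.
Σ(broken) = 1×200 + 1×342 + 6×D = 542 + 6D
Σ(formed) = 1×265 + 1×342 + 5×D + 1×374 = 981 + 5D
ΔH = Σ(broken) − Σ(formed) = (542 + 6D) − (981 + 5D) = −439 + D
Setting this equal to −18 kJ gives D = 421 kJ/mol.

D(C-H) ≈ 421 kJ/mol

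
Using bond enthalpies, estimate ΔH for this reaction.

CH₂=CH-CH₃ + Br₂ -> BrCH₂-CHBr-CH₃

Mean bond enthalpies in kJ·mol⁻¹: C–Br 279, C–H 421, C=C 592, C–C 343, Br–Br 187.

ΔH ≈ −122 kJ

Bonds broken (reactants):
  Br–Br: 1 × 187 = 187
  C–C: 1 × 343 = 343
  C–H: 6 × 421 = 2526
  C=C: 1 × 592 = 592
  Σ(broken) = 3648 kJ
Bonds formed (products):
  C–Br: 2 × 279 = 558
  C–C: 2 × 343 = 686
  C–H: 6 × 421 = 2526
  Σ(formed) = 3770 kJ
ΔH = Σ(broken) − Σ(formed) = 3648 − 3770 = −122 kJ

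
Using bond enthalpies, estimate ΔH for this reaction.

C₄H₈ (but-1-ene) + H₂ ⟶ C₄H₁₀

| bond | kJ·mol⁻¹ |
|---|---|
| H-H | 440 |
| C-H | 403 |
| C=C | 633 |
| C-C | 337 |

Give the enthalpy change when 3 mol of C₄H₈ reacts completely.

Bonds broken (reactants):
  C-C: 2 × 337 = 674
  C-H: 8 × 403 = 3224
  C=C: 1 × 633 = 633
  H-H: 1 × 440 = 440
  Σ(broken) = 4971 kJ
Bonds formed (products):
  C-C: 3 × 337 = 1011
  C-H: 10 × 403 = 4030
  Σ(formed) = 5041 kJ
ΔH = Σ(broken) − Σ(formed) = 4971 − 5041 = −70 kJ
For 3× the reaction as written: 3 × (−70) = −210 kJ

ΔH = −210 kJ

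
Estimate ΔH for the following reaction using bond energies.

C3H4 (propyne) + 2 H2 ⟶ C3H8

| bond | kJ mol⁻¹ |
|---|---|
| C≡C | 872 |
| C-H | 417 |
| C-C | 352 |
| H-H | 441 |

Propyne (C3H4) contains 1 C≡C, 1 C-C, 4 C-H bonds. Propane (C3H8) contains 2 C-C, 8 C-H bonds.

Bonds broken (reactants):
  C≡C: 1 × 872 = 872
  C-C: 1 × 352 = 352
  C-H: 4 × 417 = 1668
  H-H: 2 × 441 = 882
  Σ(broken) = 3774 kJ
Bonds formed (products):
  C-C: 2 × 352 = 704
  C-H: 8 × 417 = 3336
  Σ(formed) = 4040 kJ
ΔH = Σ(broken) − Σ(formed) = 3774 − 4040 = −266 kJ

ΔH ≈ −266 kJ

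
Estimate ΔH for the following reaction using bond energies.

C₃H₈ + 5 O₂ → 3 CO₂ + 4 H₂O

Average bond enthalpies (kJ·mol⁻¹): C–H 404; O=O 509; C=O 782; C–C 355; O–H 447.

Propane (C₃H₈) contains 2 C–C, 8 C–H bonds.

ΔH ≈ −1781 kJ

Bonds broken (reactants):
  C–C: 2 × 355 = 710
  C–H: 8 × 404 = 3232
  O=O: 5 × 509 = 2545
  Σ(broken) = 6487 kJ
Bonds formed (products):
  C=O: 6 × 782 = 4692
  O–H: 8 × 447 = 3576
  Σ(formed) = 8268 kJ
ΔH = Σ(broken) − Σ(formed) = 6487 − 8268 = −1781 kJ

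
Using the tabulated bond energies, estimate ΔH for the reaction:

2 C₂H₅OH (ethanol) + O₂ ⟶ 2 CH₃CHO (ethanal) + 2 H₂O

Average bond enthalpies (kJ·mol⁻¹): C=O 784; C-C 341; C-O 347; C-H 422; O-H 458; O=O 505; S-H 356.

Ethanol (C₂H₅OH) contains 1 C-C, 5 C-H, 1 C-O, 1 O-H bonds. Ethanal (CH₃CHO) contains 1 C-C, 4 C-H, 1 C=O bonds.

Bonds broken (reactants):
  C-C: 2 × 341 = 682
  C-H: 10 × 422 = 4220
  C-O: 2 × 347 = 694
  O-H: 2 × 458 = 916
  O=O: 1 × 505 = 505
  Σ(broken) = 7017 kJ
Bonds formed (products):
  C-C: 2 × 341 = 682
  C-H: 8 × 422 = 3376
  C=O: 2 × 784 = 1568
  O-H: 4 × 458 = 1832
  Σ(formed) = 7458 kJ
ΔH = Σ(broken) − Σ(formed) = 7017 − 7458 = −441 kJ

ΔH ≈ −441 kJ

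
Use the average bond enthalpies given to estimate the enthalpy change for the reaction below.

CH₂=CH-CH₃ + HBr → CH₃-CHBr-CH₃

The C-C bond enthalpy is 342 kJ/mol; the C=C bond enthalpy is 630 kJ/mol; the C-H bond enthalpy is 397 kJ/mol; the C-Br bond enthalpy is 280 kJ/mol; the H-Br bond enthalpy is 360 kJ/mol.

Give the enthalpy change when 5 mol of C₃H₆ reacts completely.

ΔH = −145 kJ

Bonds broken (reactants):
  C-C: 1 × 342 = 342
  C-H: 6 × 397 = 2382
  C=C: 1 × 630 = 630
  H-Br: 1 × 360 = 360
  Σ(broken) = 3714 kJ
Bonds formed (products):
  C-Br: 1 × 280 = 280
  C-C: 2 × 342 = 684
  C-H: 7 × 397 = 2779
  Σ(formed) = 3743 kJ
ΔH = Σ(broken) − Σ(formed) = 3714 − 3743 = −29 kJ
For 5× the reaction as written: 5 × (−29) = −145 kJ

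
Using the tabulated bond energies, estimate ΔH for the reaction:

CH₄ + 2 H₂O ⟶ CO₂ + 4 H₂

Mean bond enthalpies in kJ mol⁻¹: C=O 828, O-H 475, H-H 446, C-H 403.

Bonds broken (reactants):
  C-H: 4 × 403 = 1612
  O-H: 4 × 475 = 1900
  Σ(broken) = 3512 kJ
Bonds formed (products):
  C=O: 2 × 828 = 1656
  H-H: 4 × 446 = 1784
  Σ(formed) = 3440 kJ
ΔH = Σ(broken) − Σ(formed) = 3512 − 3440 = +72 kJ

ΔH ≈ +72 kJ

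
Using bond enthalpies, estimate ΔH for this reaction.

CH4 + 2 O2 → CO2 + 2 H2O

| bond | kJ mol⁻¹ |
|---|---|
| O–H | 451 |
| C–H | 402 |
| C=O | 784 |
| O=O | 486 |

ΔH ≈ −792 kJ

Bonds broken (reactants):
  C–H: 4 × 402 = 1608
  O=O: 2 × 486 = 972
  Σ(broken) = 2580 kJ
Bonds formed (products):
  C=O: 2 × 784 = 1568
  O–H: 4 × 451 = 1804
  Σ(formed) = 3372 kJ
ΔH = Σ(broken) − Σ(formed) = 2580 − 3372 = −792 kJ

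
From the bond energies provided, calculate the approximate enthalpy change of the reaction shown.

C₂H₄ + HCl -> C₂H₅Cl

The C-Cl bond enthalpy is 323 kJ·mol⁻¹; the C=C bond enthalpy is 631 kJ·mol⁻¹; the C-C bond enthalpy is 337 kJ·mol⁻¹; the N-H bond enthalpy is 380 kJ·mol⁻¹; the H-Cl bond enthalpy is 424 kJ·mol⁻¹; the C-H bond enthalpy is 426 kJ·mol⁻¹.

ΔH ≈ −31 kJ

Bonds broken (reactants):
  C-H: 4 × 426 = 1704
  C=C: 1 × 631 = 631
  H-Cl: 1 × 424 = 424
  Σ(broken) = 2759 kJ
Bonds formed (products):
  C-C: 1 × 337 = 337
  C-Cl: 1 × 323 = 323
  C-H: 5 × 426 = 2130
  Σ(formed) = 2790 kJ
ΔH = Σ(broken) − Σ(formed) = 2759 − 2790 = −31 kJ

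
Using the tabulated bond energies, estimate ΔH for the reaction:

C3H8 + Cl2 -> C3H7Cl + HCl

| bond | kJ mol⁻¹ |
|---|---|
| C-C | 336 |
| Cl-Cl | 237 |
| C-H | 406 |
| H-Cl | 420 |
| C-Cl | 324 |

ΔH ≈ −101 kJ

Bonds broken (reactants):
  C-C: 2 × 336 = 672
  C-H: 8 × 406 = 3248
  Cl-Cl: 1 × 237 = 237
  Σ(broken) = 4157 kJ
Bonds formed (products):
  C-C: 2 × 336 = 672
  C-Cl: 1 × 324 = 324
  C-H: 7 × 406 = 2842
  H-Cl: 1 × 420 = 420
  Σ(formed) = 4258 kJ
ΔH = Σ(broken) − Σ(formed) = 4157 − 4258 = −101 kJ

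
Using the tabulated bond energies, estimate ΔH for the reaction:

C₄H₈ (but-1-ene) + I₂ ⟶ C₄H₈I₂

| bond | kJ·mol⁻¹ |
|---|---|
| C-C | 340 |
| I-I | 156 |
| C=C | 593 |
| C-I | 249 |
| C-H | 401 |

ΔH ≈ −89 kJ

Bonds broken (reactants):
  C-C: 2 × 340 = 680
  C-H: 8 × 401 = 3208
  C=C: 1 × 593 = 593
  I-I: 1 × 156 = 156
  Σ(broken) = 4637 kJ
Bonds formed (products):
  C-C: 3 × 340 = 1020
  C-H: 8 × 401 = 3208
  C-I: 2 × 249 = 498
  Σ(formed) = 4726 kJ
ΔH = Σ(broken) − Σ(formed) = 4637 − 4726 = −89 kJ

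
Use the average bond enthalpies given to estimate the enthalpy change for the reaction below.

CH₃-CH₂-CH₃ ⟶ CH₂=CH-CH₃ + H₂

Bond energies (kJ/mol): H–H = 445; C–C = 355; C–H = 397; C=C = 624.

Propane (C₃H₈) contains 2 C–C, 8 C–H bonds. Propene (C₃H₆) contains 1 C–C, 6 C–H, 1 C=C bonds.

Bonds broken (reactants):
  C–C: 2 × 355 = 710
  C–H: 8 × 397 = 3176
  Σ(broken) = 3886 kJ
Bonds formed (products):
  C–C: 1 × 355 = 355
  C–H: 6 × 397 = 2382
  C=C: 1 × 624 = 624
  H–H: 1 × 445 = 445
  Σ(formed) = 3806 kJ
ΔH = Σ(broken) − Σ(formed) = 3886 − 3806 = +80 kJ

ΔH ≈ +80 kJ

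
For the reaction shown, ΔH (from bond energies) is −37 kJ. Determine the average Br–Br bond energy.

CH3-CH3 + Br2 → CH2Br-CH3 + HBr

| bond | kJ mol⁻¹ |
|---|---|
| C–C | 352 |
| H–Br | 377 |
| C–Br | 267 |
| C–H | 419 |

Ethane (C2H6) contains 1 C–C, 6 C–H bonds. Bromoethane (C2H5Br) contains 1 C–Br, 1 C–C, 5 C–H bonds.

D(Br–Br) ≈ 188 kJ/mol

Let D be the Br–Br bond energy.
Σ(broken) = 1×D + 1×352 + 6×419 = 2866 + D
Σ(formed) = 1×267 + 1×352 + 5×419 + 1×377 = 3091
ΔH = Σ(broken) − Σ(formed) = (2866 + D) − (3091) = −225 + D
Setting this equal to −37 kJ gives D = 188 kJ/mol.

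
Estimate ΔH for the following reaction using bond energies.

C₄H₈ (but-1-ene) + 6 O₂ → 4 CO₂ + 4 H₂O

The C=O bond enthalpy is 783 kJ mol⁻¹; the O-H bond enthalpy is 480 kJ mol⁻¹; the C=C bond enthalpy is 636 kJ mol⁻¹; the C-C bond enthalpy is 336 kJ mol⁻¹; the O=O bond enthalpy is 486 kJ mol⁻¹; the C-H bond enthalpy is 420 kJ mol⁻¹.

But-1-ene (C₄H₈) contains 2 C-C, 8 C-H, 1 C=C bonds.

ΔH ≈ −2520 kJ

Bonds broken (reactants):
  C-C: 2 × 336 = 672
  C-H: 8 × 420 = 3360
  C=C: 1 × 636 = 636
  O=O: 6 × 486 = 2916
  Σ(broken) = 7584 kJ
Bonds formed (products):
  C=O: 8 × 783 = 6264
  O-H: 8 × 480 = 3840
  Σ(formed) = 10104 kJ
ΔH = Σ(broken) − Σ(formed) = 7584 − 10104 = −2520 kJ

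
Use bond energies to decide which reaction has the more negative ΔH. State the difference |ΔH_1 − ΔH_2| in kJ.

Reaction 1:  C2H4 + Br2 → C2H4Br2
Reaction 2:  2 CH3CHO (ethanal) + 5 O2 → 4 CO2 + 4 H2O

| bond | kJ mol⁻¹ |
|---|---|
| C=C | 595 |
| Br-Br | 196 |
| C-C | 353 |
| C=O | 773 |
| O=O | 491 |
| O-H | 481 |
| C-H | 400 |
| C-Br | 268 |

Reaction 1:
  Bonds broken (reactants):
    Br-Br: 1 × 196 = 196
    C-H: 4 × 400 = 1600
    C=C: 1 × 595 = 595
    Σ(broken) = 2391 kJ
  Bonds formed (products):
    C-Br: 2 × 268 = 536
    C-C: 1 × 353 = 353
    C-H: 4 × 400 = 1600
    Σ(formed) = 2489 kJ
  ΔH_1 = 2391 − 2489 = −98 kJ
Reaction 2:
  Bonds broken (reactants):
    C-C: 2 × 353 = 706
    C-H: 8 × 400 = 3200
    C=O: 2 × 773 = 1546
    O=O: 5 × 491 = 2455
    Σ(broken) = 7907 kJ
  Bonds formed (products):
    C=O: 8 × 773 = 6184
    O-H: 8 × 481 = 3848
    Σ(formed) = 10032 kJ
  ΔH_2 = 7907 − 10032 = −2125 kJ
ΔH_1 − ΔH_2 = +2027 kJ, so reaction 2 has the more negative ΔH; |ΔH_1 − ΔH_2| = 2027 kJ.

Reaction 2, by 2027 kJ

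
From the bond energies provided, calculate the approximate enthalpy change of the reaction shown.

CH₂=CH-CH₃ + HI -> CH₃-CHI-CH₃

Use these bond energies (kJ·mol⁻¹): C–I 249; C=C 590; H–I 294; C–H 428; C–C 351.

Bonds broken (reactants):
  C–C: 1 × 351 = 351
  C–H: 6 × 428 = 2568
  C=C: 1 × 590 = 590
  H–I: 1 × 294 = 294
  Σ(broken) = 3803 kJ
Bonds formed (products):
  C–C: 2 × 351 = 702
  C–H: 7 × 428 = 2996
  C–I: 1 × 249 = 249
  Σ(formed) = 3947 kJ
ΔH = Σ(broken) − Σ(formed) = 3803 − 3947 = −144 kJ

ΔH ≈ −144 kJ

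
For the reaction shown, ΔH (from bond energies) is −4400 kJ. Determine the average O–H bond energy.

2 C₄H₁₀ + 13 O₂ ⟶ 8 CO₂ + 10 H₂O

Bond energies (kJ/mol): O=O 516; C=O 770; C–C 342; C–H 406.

Let D be the O–H bond energy.
Σ(broken) = 6×342 + 20×406 + 13×516 = 16880
Σ(formed) = 16×770 + 20×D = 12320 + 20D
ΔH = Σ(broken) − Σ(formed) = (16880) − (12320 + 20D) = +4560 − 20D
Setting this equal to −4400 kJ gives 20D = 8960, so D = 448 kJ/mol.

D(O–H) ≈ 448 kJ/mol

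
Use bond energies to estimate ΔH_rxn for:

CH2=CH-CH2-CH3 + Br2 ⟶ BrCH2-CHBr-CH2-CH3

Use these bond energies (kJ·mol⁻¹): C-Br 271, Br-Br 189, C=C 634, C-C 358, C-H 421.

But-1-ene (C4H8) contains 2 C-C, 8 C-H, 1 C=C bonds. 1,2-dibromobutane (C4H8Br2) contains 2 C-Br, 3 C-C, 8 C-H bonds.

ΔH ≈ −77 kJ

Bonds broken (reactants):
  Br-Br: 1 × 189 = 189
  C-C: 2 × 358 = 716
  C-H: 8 × 421 = 3368
  C=C: 1 × 634 = 634
  Σ(broken) = 4907 kJ
Bonds formed (products):
  C-Br: 2 × 271 = 542
  C-C: 3 × 358 = 1074
  C-H: 8 × 421 = 3368
  Σ(formed) = 4984 kJ
ΔH = Σ(broken) − Σ(formed) = 4907 − 4984 = −77 kJ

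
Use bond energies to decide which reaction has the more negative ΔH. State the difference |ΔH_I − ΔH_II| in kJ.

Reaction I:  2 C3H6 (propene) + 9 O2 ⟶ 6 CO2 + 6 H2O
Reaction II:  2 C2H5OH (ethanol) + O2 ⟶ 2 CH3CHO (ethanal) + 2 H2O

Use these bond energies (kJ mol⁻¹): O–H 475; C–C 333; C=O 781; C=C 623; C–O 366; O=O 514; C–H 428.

Reaction I, by 2988 kJ

Reaction I:
  Bonds broken (reactants):
    C–C: 2 × 333 = 666
    C–H: 12 × 428 = 5136
    C=C: 2 × 623 = 1246
    O=O: 9 × 514 = 4626
    Σ(broken) = 11674 kJ
  Bonds formed (products):
    C=O: 12 × 781 = 9372
    O–H: 12 × 475 = 5700
    Σ(formed) = 15072 kJ
  ΔH_I = 11674 − 15072 = −3398 kJ
Reaction II:
  Bonds broken (reactants):
    C–C: 2 × 333 = 666
    C–H: 10 × 428 = 4280
    C–O: 2 × 366 = 732
    O–H: 2 × 475 = 950
    O=O: 1 × 514 = 514
    Σ(broken) = 7142 kJ
  Bonds formed (products):
    C–C: 2 × 333 = 666
    C–H: 8 × 428 = 3424
    C=O: 2 × 781 = 1562
    O–H: 4 × 475 = 1900
    Σ(formed) = 7552 kJ
  ΔH_II = 7142 − 7552 = −410 kJ
ΔH_I − ΔH_II = −2988 kJ, so reaction I has the more negative ΔH; |ΔH_I − ΔH_II| = 2988 kJ.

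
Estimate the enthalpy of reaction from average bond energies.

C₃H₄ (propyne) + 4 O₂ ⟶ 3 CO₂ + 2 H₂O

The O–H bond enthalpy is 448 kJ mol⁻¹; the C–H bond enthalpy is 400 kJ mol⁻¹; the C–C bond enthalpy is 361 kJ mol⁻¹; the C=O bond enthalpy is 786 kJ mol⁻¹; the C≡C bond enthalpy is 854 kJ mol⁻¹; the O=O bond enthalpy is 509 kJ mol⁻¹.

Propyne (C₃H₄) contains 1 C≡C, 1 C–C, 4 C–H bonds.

Bonds broken (reactants):
  C≡C: 1 × 854 = 854
  C–C: 1 × 361 = 361
  C–H: 4 × 400 = 1600
  O=O: 4 × 509 = 2036
  Σ(broken) = 4851 kJ
Bonds formed (products):
  C=O: 6 × 786 = 4716
  O–H: 4 × 448 = 1792
  Σ(formed) = 6508 kJ
ΔH = Σ(broken) − Σ(formed) = 4851 − 6508 = −1657 kJ

ΔH ≈ −1657 kJ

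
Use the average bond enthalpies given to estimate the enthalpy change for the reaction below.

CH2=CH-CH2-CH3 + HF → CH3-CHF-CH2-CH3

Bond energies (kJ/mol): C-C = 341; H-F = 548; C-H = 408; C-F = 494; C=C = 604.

ΔH ≈ −91 kJ

Bonds broken (reactants):
  C-C: 2 × 341 = 682
  C-H: 8 × 408 = 3264
  C=C: 1 × 604 = 604
  H-F: 1 × 548 = 548
  Σ(broken) = 5098 kJ
Bonds formed (products):
  C-C: 3 × 341 = 1023
  C-F: 1 × 494 = 494
  C-H: 9 × 408 = 3672
  Σ(formed) = 5189 kJ
ΔH = Σ(broken) − Σ(formed) = 5098 − 5189 = −91 kJ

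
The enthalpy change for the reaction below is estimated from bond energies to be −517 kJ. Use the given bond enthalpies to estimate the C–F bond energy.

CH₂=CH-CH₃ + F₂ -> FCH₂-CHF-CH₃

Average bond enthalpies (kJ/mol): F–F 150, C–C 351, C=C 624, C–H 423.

Let D be the C–F bond energy.
Σ(broken) = 1×351 + 6×423 + 1×624 + 1×150 = 3663
Σ(formed) = 2×351 + 2×D + 6×423 = 3240 + 2D
ΔH = Σ(broken) − Σ(formed) = (3663) − (3240 + 2D) = +423 − 2D
Setting this equal to −517 kJ gives 2D = 940, so D = 470 kJ/mol.

D(C–F) ≈ 470 kJ/mol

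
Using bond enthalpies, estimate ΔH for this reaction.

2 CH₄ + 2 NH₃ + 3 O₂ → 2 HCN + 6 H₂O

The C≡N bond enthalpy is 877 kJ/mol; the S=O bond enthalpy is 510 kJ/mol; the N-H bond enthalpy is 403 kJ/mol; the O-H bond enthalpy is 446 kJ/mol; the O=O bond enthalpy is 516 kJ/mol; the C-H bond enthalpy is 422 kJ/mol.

ΔH ≈ −608 kJ

Bonds broken (reactants):
  C-H: 8 × 422 = 3376
  N-H: 6 × 403 = 2418
  O=O: 3 × 516 = 1548
  Σ(broken) = 7342 kJ
Bonds formed (products):
  C≡N: 2 × 877 = 1754
  C-H: 2 × 422 = 844
  O-H: 12 × 446 = 5352
  Σ(formed) = 7950 kJ
ΔH = Σ(broken) − Σ(formed) = 7342 − 7950 = −608 kJ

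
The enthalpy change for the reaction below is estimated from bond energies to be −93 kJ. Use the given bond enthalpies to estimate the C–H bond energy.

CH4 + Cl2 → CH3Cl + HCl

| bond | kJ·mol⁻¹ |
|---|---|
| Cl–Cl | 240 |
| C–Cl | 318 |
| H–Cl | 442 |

D(C–H) ≈ 427 kJ/mol

Let D be the C–H bond energy.
Σ(broken) = 4×D + 1×240 = 240 + 4D
Σ(formed) = 1×318 + 3×D + 1×442 = 760 + 3D
ΔH = Σ(broken) − Σ(formed) = (240 + 4D) − (760 + 3D) = −520 + D
Setting this equal to −93 kJ gives D = 427 kJ/mol.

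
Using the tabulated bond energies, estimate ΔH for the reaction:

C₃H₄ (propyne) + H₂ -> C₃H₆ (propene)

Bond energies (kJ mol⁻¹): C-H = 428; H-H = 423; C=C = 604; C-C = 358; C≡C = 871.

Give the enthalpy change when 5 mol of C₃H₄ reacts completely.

Bonds broken (reactants):
  C≡C: 1 × 871 = 871
  C-C: 1 × 358 = 358
  C-H: 4 × 428 = 1712
  H-H: 1 × 423 = 423
  Σ(broken) = 3364 kJ
Bonds formed (products):
  C-C: 1 × 358 = 358
  C-H: 6 × 428 = 2568
  C=C: 1 × 604 = 604
  Σ(formed) = 3530 kJ
ΔH = Σ(broken) − Σ(formed) = 3364 − 3530 = −166 kJ
For 5× the reaction as written: 5 × (−166) = −830 kJ

ΔH = −830 kJ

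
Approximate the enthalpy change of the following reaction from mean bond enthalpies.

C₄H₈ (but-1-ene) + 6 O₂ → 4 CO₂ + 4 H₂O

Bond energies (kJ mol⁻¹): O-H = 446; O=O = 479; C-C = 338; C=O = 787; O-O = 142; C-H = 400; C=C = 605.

ΔH ≈ −2509 kJ

Bonds broken (reactants):
  C-C: 2 × 338 = 676
  C-H: 8 × 400 = 3200
  C=C: 1 × 605 = 605
  O=O: 6 × 479 = 2874
  Σ(broken) = 7355 kJ
Bonds formed (products):
  C=O: 8 × 787 = 6296
  O-H: 8 × 446 = 3568
  Σ(formed) = 9864 kJ
ΔH = Σ(broken) − Σ(formed) = 7355 − 9864 = −2509 kJ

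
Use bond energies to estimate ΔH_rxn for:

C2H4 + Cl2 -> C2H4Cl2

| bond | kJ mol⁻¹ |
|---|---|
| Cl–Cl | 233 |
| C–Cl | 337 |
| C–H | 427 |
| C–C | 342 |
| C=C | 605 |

ΔH ≈ −178 kJ

Bonds broken (reactants):
  C–H: 4 × 427 = 1708
  C=C: 1 × 605 = 605
  Cl–Cl: 1 × 233 = 233
  Σ(broken) = 2546 kJ
Bonds formed (products):
  C–C: 1 × 342 = 342
  C–Cl: 2 × 337 = 674
  C–H: 4 × 427 = 1708
  Σ(formed) = 2724 kJ
ΔH = Σ(broken) − Σ(formed) = 2546 − 2724 = −178 kJ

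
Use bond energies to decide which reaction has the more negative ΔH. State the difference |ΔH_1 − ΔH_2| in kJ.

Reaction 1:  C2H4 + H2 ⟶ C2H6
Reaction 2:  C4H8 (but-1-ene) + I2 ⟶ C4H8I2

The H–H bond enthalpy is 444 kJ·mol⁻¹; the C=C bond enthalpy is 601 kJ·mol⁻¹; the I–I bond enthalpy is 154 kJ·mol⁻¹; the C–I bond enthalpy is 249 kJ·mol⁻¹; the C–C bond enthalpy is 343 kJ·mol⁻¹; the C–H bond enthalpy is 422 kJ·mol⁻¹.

Reaction 1, by 56 kJ

Reaction 1:
  Bonds broken (reactants):
    C–H: 4 × 422 = 1688
    C=C: 1 × 601 = 601
    H–H: 1 × 444 = 444
    Σ(broken) = 2733 kJ
  Bonds formed (products):
    C–C: 1 × 343 = 343
    C–H: 6 × 422 = 2532
    Σ(formed) = 2875 kJ
  ΔH_1 = 2733 − 2875 = −142 kJ
Reaction 2:
  Bonds broken (reactants):
    C–C: 2 × 343 = 686
    C–H: 8 × 422 = 3376
    C=C: 1 × 601 = 601
    I–I: 1 × 154 = 154
    Σ(broken) = 4817 kJ
  Bonds formed (products):
    C–C: 3 × 343 = 1029
    C–H: 8 × 422 = 3376
    C–I: 2 × 249 = 498
    Σ(formed) = 4903 kJ
  ΔH_2 = 4817 − 4903 = −86 kJ
ΔH_1 − ΔH_2 = −56 kJ, so reaction 1 has the more negative ΔH; |ΔH_1 − ΔH_2| = 56 kJ.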